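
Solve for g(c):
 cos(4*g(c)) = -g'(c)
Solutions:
 g(c) = -asin((C1 + exp(8*c))/(C1 - exp(8*c)))/4 + pi/4
 g(c) = asin((C1 + exp(8*c))/(C1 - exp(8*c)))/4


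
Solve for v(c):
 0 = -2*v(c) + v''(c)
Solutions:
 v(c) = C1*exp(-sqrt(2)*c) + C2*exp(sqrt(2)*c)


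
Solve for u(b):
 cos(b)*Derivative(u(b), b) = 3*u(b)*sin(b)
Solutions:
 u(b) = C1/cos(b)^3


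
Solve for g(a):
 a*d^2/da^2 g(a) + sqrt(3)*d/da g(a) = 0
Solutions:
 g(a) = C1 + C2*a^(1 - sqrt(3))


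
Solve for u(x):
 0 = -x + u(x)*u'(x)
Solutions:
 u(x) = -sqrt(C1 + x^2)
 u(x) = sqrt(C1 + x^2)


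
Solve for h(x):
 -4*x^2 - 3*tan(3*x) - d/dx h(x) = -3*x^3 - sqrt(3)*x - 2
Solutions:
 h(x) = C1 + 3*x^4/4 - 4*x^3/3 + sqrt(3)*x^2/2 + 2*x + log(cos(3*x))


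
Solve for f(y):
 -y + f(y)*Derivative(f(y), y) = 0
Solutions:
 f(y) = -sqrt(C1 + y^2)
 f(y) = sqrt(C1 + y^2)


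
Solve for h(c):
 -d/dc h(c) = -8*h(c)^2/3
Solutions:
 h(c) = -3/(C1 + 8*c)


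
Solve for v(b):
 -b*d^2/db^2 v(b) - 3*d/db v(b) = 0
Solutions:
 v(b) = C1 + C2/b^2


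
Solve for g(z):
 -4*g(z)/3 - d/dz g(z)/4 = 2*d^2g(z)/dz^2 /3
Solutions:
 g(z) = (C1*sin(sqrt(503)*z/16) + C2*cos(sqrt(503)*z/16))*exp(-3*z/16)


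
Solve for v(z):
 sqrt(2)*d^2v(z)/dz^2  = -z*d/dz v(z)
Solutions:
 v(z) = C1 + C2*erf(2^(1/4)*z/2)


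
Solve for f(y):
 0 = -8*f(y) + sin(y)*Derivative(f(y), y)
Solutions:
 f(y) = C1*(cos(y)^4 - 4*cos(y)^3 + 6*cos(y)^2 - 4*cos(y) + 1)/(cos(y)^4 + 4*cos(y)^3 + 6*cos(y)^2 + 4*cos(y) + 1)


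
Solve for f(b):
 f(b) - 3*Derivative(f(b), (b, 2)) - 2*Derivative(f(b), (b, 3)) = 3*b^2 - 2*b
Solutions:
 f(b) = C3*exp(b/2) + 3*b^2 - 2*b + (C1 + C2*b)*exp(-b) + 18


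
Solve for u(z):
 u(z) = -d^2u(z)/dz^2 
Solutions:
 u(z) = C1*sin(z) + C2*cos(z)


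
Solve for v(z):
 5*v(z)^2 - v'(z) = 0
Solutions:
 v(z) = -1/(C1 + 5*z)


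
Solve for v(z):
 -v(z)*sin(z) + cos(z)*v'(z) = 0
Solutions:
 v(z) = C1/cos(z)


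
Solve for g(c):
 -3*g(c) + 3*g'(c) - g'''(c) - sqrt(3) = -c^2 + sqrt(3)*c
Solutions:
 g(c) = C1*exp(2^(1/3)*c*(2/(sqrt(5) + 3)^(1/3) + 2^(1/3)*(sqrt(5) + 3)^(1/3))/4)*sin(2^(1/3)*sqrt(3)*c*(-2^(1/3)*(sqrt(5) + 3)^(1/3) + 2/(sqrt(5) + 3)^(1/3))/4) + C2*exp(2^(1/3)*c*(2/(sqrt(5) + 3)^(1/3) + 2^(1/3)*(sqrt(5) + 3)^(1/3))/4)*cos(2^(1/3)*sqrt(3)*c*(-2^(1/3)*(sqrt(5) + 3)^(1/3) + 2/(sqrt(5) + 3)^(1/3))/4) + C3*exp(-2^(1/3)*c*((sqrt(5) + 3)^(-1/3) + 2^(1/3)*(sqrt(5) + 3)^(1/3)/2)) + c^2/3 - sqrt(3)*c/3 + 2*c/3 - 2*sqrt(3)/3 + 2/3


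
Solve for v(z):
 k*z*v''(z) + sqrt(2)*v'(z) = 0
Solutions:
 v(z) = C1 + z^(((re(k) - sqrt(2))*re(k) + im(k)^2)/(re(k)^2 + im(k)^2))*(C2*sin(sqrt(2)*log(z)*Abs(im(k))/(re(k)^2 + im(k)^2)) + C3*cos(sqrt(2)*log(z)*im(k)/(re(k)^2 + im(k)^2)))


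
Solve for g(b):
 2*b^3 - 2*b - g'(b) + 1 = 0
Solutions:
 g(b) = C1 + b^4/2 - b^2 + b


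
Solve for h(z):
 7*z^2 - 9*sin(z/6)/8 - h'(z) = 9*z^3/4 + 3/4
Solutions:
 h(z) = C1 - 9*z^4/16 + 7*z^3/3 - 3*z/4 + 27*cos(z/6)/4


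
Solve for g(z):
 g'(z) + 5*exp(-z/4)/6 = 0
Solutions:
 g(z) = C1 + 10*exp(-z/4)/3


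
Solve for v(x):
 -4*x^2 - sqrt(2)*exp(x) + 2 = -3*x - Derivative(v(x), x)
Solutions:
 v(x) = C1 + 4*x^3/3 - 3*x^2/2 - 2*x + sqrt(2)*exp(x)


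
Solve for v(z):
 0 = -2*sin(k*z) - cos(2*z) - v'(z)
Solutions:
 v(z) = C1 - sin(2*z)/2 + 2*cos(k*z)/k


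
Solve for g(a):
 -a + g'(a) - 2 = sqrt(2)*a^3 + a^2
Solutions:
 g(a) = C1 + sqrt(2)*a^4/4 + a^3/3 + a^2/2 + 2*a


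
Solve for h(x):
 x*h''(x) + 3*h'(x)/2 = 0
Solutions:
 h(x) = C1 + C2/sqrt(x)


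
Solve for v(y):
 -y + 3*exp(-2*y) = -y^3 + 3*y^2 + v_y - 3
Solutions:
 v(y) = C1 + y^4/4 - y^3 - y^2/2 + 3*y - 3*exp(-2*y)/2


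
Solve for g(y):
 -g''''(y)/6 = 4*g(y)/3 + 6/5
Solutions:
 g(y) = (C1*sin(2^(1/4)*y) + C2*cos(2^(1/4)*y))*exp(-2^(1/4)*y) + (C3*sin(2^(1/4)*y) + C4*cos(2^(1/4)*y))*exp(2^(1/4)*y) - 9/10


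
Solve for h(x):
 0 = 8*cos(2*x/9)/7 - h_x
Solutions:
 h(x) = C1 + 36*sin(2*x/9)/7


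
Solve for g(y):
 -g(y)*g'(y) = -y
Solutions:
 g(y) = -sqrt(C1 + y^2)
 g(y) = sqrt(C1 + y^2)


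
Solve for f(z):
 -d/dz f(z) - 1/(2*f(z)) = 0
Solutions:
 f(z) = -sqrt(C1 - z)
 f(z) = sqrt(C1 - z)


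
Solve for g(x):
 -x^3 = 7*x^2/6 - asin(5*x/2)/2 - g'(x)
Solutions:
 g(x) = C1 + x^4/4 + 7*x^3/18 - x*asin(5*x/2)/2 - sqrt(4 - 25*x^2)/10


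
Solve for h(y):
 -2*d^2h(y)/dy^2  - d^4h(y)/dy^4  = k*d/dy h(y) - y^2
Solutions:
 h(y) = C1 + C2*exp(2^(1/3)*y*(6^(1/3)*(9*k + sqrt(3)*sqrt(27*k^2 + 32))^(1/3)/12 - 2^(1/3)*3^(5/6)*I*(9*k + sqrt(3)*sqrt(27*k^2 + 32))^(1/3)/12 + 4/((-3^(1/3) + 3^(5/6)*I)*(9*k + sqrt(3)*sqrt(27*k^2 + 32))^(1/3)))) + C3*exp(2^(1/3)*y*(6^(1/3)*(9*k + sqrt(3)*sqrt(27*k^2 + 32))^(1/3)/12 + 2^(1/3)*3^(5/6)*I*(9*k + sqrt(3)*sqrt(27*k^2 + 32))^(1/3)/12 - 4/((3^(1/3) + 3^(5/6)*I)*(9*k + sqrt(3)*sqrt(27*k^2 + 32))^(1/3)))) + C4*exp(6^(1/3)*y*(-2^(1/3)*(9*k + sqrt(3)*sqrt(27*k^2 + 32))^(1/3) + 4*3^(1/3)/(9*k + sqrt(3)*sqrt(27*k^2 + 32))^(1/3))/6) + y^3/(3*k) - 2*y^2/k^2 + 8*y/k^3


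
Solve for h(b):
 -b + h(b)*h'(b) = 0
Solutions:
 h(b) = -sqrt(C1 + b^2)
 h(b) = sqrt(C1 + b^2)


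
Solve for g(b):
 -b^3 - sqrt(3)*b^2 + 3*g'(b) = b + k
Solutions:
 g(b) = C1 + b^4/12 + sqrt(3)*b^3/9 + b^2/6 + b*k/3


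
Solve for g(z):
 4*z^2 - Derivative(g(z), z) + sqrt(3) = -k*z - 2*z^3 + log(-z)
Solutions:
 g(z) = C1 + k*z^2/2 + z^4/2 + 4*z^3/3 - z*log(-z) + z*(1 + sqrt(3))


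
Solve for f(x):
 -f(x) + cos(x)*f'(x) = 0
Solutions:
 f(x) = C1*sqrt(sin(x) + 1)/sqrt(sin(x) - 1)


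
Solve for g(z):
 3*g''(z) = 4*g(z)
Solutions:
 g(z) = C1*exp(-2*sqrt(3)*z/3) + C2*exp(2*sqrt(3)*z/3)


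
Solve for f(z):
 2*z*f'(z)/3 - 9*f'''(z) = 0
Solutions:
 f(z) = C1 + Integral(C2*airyai(2^(1/3)*z/3) + C3*airybi(2^(1/3)*z/3), z)


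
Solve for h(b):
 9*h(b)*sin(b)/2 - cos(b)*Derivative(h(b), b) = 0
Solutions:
 h(b) = C1/cos(b)^(9/2)


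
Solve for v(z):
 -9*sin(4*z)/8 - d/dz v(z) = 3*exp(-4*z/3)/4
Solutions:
 v(z) = C1 + 9*cos(4*z)/32 + 9*exp(-4*z/3)/16


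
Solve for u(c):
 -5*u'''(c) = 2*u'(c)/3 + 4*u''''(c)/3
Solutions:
 u(c) = C1 + C2*exp(c*(-10 + 25/(4*sqrt(266) + 141)^(1/3) + (4*sqrt(266) + 141)^(1/3))/8)*sin(sqrt(3)*c*(-(4*sqrt(266) + 141)^(1/3) + 25/(4*sqrt(266) + 141)^(1/3))/8) + C3*exp(c*(-10 + 25/(4*sqrt(266) + 141)^(1/3) + (4*sqrt(266) + 141)^(1/3))/8)*cos(sqrt(3)*c*(-(4*sqrt(266) + 141)^(1/3) + 25/(4*sqrt(266) + 141)^(1/3))/8) + C4*exp(-c*(25/(4*sqrt(266) + 141)^(1/3) + 5 + (4*sqrt(266) + 141)^(1/3))/4)


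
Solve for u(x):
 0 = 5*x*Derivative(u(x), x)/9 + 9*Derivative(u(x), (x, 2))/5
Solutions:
 u(x) = C1 + C2*erf(5*sqrt(2)*x/18)


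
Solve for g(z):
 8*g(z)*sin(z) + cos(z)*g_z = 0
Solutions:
 g(z) = C1*cos(z)^8


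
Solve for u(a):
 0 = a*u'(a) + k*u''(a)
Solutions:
 u(a) = C1 + C2*sqrt(k)*erf(sqrt(2)*a*sqrt(1/k)/2)


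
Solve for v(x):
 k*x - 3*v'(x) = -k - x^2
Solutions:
 v(x) = C1 + k*x^2/6 + k*x/3 + x^3/9


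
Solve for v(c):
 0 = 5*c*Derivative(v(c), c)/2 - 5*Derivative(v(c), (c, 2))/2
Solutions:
 v(c) = C1 + C2*erfi(sqrt(2)*c/2)


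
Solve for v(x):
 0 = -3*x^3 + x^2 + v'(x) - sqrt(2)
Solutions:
 v(x) = C1 + 3*x^4/4 - x^3/3 + sqrt(2)*x


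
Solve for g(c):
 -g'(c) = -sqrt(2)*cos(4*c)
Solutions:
 g(c) = C1 + sqrt(2)*sin(4*c)/4


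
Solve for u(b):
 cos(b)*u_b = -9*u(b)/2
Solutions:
 u(b) = C1*(sin(b) - 1)^(1/4)*(sin(b)^2 - 2*sin(b) + 1)/((sin(b) + 1)^(1/4)*(sin(b)^2 + 2*sin(b) + 1))


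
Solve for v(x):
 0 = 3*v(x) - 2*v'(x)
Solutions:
 v(x) = C1*exp(3*x/2)


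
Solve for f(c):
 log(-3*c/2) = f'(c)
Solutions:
 f(c) = C1 + c*log(-c) + c*(-1 - log(2) + log(3))


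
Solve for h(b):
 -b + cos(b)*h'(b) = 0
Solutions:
 h(b) = C1 + Integral(b/cos(b), b)


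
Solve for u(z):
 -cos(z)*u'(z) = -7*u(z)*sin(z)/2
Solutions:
 u(z) = C1/cos(z)^(7/2)


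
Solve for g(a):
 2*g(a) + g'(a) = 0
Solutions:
 g(a) = C1*exp(-2*a)


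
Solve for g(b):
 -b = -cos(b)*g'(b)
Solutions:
 g(b) = C1 + Integral(b/cos(b), b)


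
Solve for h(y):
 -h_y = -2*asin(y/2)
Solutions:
 h(y) = C1 + 2*y*asin(y/2) + 2*sqrt(4 - y^2)


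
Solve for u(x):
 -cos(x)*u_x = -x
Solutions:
 u(x) = C1 + Integral(x/cos(x), x)


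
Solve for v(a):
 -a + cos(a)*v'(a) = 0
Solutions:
 v(a) = C1 + Integral(a/cos(a), a)


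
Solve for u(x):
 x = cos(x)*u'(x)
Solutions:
 u(x) = C1 + Integral(x/cos(x), x)


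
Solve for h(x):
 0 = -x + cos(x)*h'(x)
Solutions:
 h(x) = C1 + Integral(x/cos(x), x)


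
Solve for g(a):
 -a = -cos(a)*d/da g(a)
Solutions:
 g(a) = C1 + Integral(a/cos(a), a)


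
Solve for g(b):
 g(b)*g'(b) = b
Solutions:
 g(b) = -sqrt(C1 + b^2)
 g(b) = sqrt(C1 + b^2)


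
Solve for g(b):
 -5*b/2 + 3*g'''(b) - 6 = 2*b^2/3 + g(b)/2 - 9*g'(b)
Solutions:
 g(b) = C1*exp(b*(-18^(1/3)*(1 + sqrt(145))^(1/3) + 6*12^(1/3)/(1 + sqrt(145))^(1/3))/12)*sin(2^(1/3)*3^(1/6)*b*(2*2^(1/3)*3^(2/3)/(1 + sqrt(145))^(1/3) + (1 + sqrt(145))^(1/3))/4) + C2*exp(b*(-18^(1/3)*(1 + sqrt(145))^(1/3) + 6*12^(1/3)/(1 + sqrt(145))^(1/3))/12)*cos(2^(1/3)*3^(1/6)*b*(2*2^(1/3)*3^(2/3)/(1 + sqrt(145))^(1/3) + (1 + sqrt(145))^(1/3))/4) + C3*exp(b*(-12^(1/3)/(1 + sqrt(145))^(1/3) + 18^(1/3)*(1 + sqrt(145))^(1/3)/6)) - 4*b^2/3 - 53*b - 966


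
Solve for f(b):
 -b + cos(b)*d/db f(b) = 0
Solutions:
 f(b) = C1 + Integral(b/cos(b), b)


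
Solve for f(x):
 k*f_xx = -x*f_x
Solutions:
 f(x) = C1 + C2*sqrt(k)*erf(sqrt(2)*x*sqrt(1/k)/2)


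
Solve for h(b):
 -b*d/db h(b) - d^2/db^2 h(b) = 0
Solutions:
 h(b) = C1 + C2*erf(sqrt(2)*b/2)


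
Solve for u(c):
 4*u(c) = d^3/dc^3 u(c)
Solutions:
 u(c) = C3*exp(2^(2/3)*c) + (C1*sin(2^(2/3)*sqrt(3)*c/2) + C2*cos(2^(2/3)*sqrt(3)*c/2))*exp(-2^(2/3)*c/2)


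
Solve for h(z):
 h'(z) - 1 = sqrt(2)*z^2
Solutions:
 h(z) = C1 + sqrt(2)*z^3/3 + z


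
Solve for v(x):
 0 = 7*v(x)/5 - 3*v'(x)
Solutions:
 v(x) = C1*exp(7*x/15)


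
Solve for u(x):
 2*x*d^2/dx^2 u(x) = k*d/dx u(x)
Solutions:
 u(x) = C1 + x^(re(k)/2 + 1)*(C2*sin(log(x)*Abs(im(k))/2) + C3*cos(log(x)*im(k)/2))


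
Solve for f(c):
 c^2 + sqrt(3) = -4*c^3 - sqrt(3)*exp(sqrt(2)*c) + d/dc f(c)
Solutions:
 f(c) = C1 + c^4 + c^3/3 + sqrt(3)*c + sqrt(6)*exp(sqrt(2)*c)/2


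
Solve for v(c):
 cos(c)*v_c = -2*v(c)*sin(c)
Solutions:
 v(c) = C1*cos(c)^2


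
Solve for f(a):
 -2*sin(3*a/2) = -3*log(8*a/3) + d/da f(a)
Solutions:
 f(a) = C1 + 3*a*log(a) - 3*a*log(3) - 3*a + 9*a*log(2) + 4*cos(3*a/2)/3


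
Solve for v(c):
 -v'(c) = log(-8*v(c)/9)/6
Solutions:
 6*Integral(1/(log(-_y) - 2*log(3) + 3*log(2)), (_y, v(c))) = C1 - c


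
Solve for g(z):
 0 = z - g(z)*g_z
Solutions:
 g(z) = -sqrt(C1 + z^2)
 g(z) = sqrt(C1 + z^2)


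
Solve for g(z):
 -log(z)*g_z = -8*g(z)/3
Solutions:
 g(z) = C1*exp(8*li(z)/3)


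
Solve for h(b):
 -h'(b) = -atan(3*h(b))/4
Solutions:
 Integral(1/atan(3*_y), (_y, h(b))) = C1 + b/4


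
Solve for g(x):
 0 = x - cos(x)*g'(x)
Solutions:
 g(x) = C1 + Integral(x/cos(x), x)


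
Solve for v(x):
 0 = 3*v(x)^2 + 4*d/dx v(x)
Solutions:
 v(x) = 4/(C1 + 3*x)


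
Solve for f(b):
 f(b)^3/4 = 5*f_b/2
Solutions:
 f(b) = -sqrt(5)*sqrt(-1/(C1 + b))
 f(b) = sqrt(5)*sqrt(-1/(C1 + b))


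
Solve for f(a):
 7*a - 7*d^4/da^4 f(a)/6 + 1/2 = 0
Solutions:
 f(a) = C1 + C2*a + C3*a^2 + C4*a^3 + a^5/20 + a^4/56


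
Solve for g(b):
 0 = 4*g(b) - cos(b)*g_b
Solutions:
 g(b) = C1*(sin(b)^2 + 2*sin(b) + 1)/(sin(b)^2 - 2*sin(b) + 1)


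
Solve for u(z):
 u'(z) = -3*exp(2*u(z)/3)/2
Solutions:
 u(z) = 3*log(-sqrt(-1/(C1 - 3*z))) + 3*log(3)/2
 u(z) = 3*log(-1/(C1 - 3*z))/2 + 3*log(3)/2


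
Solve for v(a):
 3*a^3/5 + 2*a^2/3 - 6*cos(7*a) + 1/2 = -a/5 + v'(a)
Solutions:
 v(a) = C1 + 3*a^4/20 + 2*a^3/9 + a^2/10 + a/2 - 6*sin(7*a)/7


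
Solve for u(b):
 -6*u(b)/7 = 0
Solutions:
 u(b) = 0


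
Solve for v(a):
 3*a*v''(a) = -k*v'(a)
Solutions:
 v(a) = C1 + a^(1 - re(k)/3)*(C2*sin(log(a)*Abs(im(k))/3) + C3*cos(log(a)*im(k)/3))


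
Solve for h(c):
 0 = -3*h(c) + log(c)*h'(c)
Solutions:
 h(c) = C1*exp(3*li(c))


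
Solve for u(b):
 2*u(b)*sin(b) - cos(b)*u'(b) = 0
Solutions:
 u(b) = C1/cos(b)^2


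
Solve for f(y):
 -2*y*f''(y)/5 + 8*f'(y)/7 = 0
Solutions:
 f(y) = C1 + C2*y^(27/7)


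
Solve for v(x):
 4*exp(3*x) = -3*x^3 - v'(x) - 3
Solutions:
 v(x) = C1 - 3*x^4/4 - 3*x - 4*exp(3*x)/3


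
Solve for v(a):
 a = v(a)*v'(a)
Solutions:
 v(a) = -sqrt(C1 + a^2)
 v(a) = sqrt(C1 + a^2)


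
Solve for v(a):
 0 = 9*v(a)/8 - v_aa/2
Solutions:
 v(a) = C1*exp(-3*a/2) + C2*exp(3*a/2)


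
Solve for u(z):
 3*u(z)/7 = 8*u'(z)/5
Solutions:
 u(z) = C1*exp(15*z/56)


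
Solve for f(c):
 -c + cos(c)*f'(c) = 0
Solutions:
 f(c) = C1 + Integral(c/cos(c), c)


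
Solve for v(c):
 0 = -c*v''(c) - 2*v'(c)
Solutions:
 v(c) = C1 + C2/c


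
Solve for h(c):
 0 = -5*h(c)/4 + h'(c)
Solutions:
 h(c) = C1*exp(5*c/4)


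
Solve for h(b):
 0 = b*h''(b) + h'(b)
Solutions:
 h(b) = C1 + C2*log(b)


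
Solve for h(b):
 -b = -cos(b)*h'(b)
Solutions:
 h(b) = C1 + Integral(b/cos(b), b)


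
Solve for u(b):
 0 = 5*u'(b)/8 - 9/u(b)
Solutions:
 u(b) = -sqrt(C1 + 720*b)/5
 u(b) = sqrt(C1 + 720*b)/5


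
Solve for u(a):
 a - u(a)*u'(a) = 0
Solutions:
 u(a) = -sqrt(C1 + a^2)
 u(a) = sqrt(C1 + a^2)


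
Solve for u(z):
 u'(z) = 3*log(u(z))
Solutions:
 li(u(z)) = C1 + 3*z


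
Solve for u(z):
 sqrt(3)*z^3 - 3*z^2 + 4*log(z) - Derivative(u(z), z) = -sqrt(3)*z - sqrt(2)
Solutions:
 u(z) = C1 + sqrt(3)*z^4/4 - z^3 + sqrt(3)*z^2/2 + 4*z*log(z) - 4*z + sqrt(2)*z


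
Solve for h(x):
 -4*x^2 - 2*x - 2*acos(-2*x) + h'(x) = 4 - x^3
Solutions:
 h(x) = C1 - x^4/4 + 4*x^3/3 + x^2 + 2*x*acos(-2*x) + 4*x + sqrt(1 - 4*x^2)


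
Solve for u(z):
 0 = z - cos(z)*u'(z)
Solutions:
 u(z) = C1 + Integral(z/cos(z), z)


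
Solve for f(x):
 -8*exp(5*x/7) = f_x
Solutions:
 f(x) = C1 - 56*exp(5*x/7)/5


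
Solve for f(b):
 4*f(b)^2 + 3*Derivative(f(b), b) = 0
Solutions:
 f(b) = 3/(C1 + 4*b)


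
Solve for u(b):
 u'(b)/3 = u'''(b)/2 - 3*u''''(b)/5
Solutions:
 u(b) = C1 + C2*exp(b*(5*5^(2/3)/(18*sqrt(274) + 299)^(1/3) + 10 + 5^(1/3)*(18*sqrt(274) + 299)^(1/3))/36)*sin(sqrt(3)*5^(1/3)*b*(-(18*sqrt(274) + 299)^(1/3) + 5*5^(1/3)/(18*sqrt(274) + 299)^(1/3))/36) + C3*exp(b*(5*5^(2/3)/(18*sqrt(274) + 299)^(1/3) + 10 + 5^(1/3)*(18*sqrt(274) + 299)^(1/3))/36)*cos(sqrt(3)*5^(1/3)*b*(-(18*sqrt(274) + 299)^(1/3) + 5*5^(1/3)/(18*sqrt(274) + 299)^(1/3))/36) + C4*exp(b*(-5^(1/3)*(18*sqrt(274) + 299)^(1/3) - 5*5^(2/3)/(18*sqrt(274) + 299)^(1/3) + 5)/18)


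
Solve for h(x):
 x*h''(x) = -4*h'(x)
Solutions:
 h(x) = C1 + C2/x^3


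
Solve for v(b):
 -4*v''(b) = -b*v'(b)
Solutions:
 v(b) = C1 + C2*erfi(sqrt(2)*b/4)


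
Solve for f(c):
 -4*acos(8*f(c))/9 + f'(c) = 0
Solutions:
 Integral(1/acos(8*_y), (_y, f(c))) = C1 + 4*c/9


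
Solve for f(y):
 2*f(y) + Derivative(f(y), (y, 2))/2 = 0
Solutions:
 f(y) = C1*sin(2*y) + C2*cos(2*y)


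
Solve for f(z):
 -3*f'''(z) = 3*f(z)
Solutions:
 f(z) = C3*exp(-z) + (C1*sin(sqrt(3)*z/2) + C2*cos(sqrt(3)*z/2))*exp(z/2)


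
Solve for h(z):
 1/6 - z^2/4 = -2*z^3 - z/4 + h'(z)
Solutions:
 h(z) = C1 + z^4/2 - z^3/12 + z^2/8 + z/6


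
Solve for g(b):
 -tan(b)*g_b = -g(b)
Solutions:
 g(b) = C1*sin(b)


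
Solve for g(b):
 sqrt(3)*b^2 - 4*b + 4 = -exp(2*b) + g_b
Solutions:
 g(b) = C1 + sqrt(3)*b^3/3 - 2*b^2 + 4*b + exp(2*b)/2


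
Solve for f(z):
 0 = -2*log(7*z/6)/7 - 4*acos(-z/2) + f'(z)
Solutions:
 f(z) = C1 + 2*z*log(z)/7 + 4*z*acos(-z/2) - 2*z*log(6)/7 - 2*z/7 + 2*z*log(7)/7 + 4*sqrt(4 - z^2)


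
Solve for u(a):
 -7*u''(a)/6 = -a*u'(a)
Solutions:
 u(a) = C1 + C2*erfi(sqrt(21)*a/7)


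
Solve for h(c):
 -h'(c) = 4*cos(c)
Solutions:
 h(c) = C1 - 4*sin(c)


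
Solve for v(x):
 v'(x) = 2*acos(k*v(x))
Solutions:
 Integral(1/acos(_y*k), (_y, v(x))) = C1 + 2*x


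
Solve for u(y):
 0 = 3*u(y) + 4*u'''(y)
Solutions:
 u(y) = C3*exp(-6^(1/3)*y/2) + (C1*sin(2^(1/3)*3^(5/6)*y/4) + C2*cos(2^(1/3)*3^(5/6)*y/4))*exp(6^(1/3)*y/4)


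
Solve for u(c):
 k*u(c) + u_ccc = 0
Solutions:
 u(c) = C1*exp(c*(-k)^(1/3)) + C2*exp(c*(-k)^(1/3)*(-1 + sqrt(3)*I)/2) + C3*exp(-c*(-k)^(1/3)*(1 + sqrt(3)*I)/2)


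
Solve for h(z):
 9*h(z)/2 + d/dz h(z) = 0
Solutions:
 h(z) = C1*exp(-9*z/2)


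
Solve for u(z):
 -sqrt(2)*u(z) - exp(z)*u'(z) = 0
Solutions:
 u(z) = C1*exp(sqrt(2)*exp(-z))


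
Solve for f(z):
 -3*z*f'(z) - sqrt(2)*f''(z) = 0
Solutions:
 f(z) = C1 + C2*erf(2^(1/4)*sqrt(3)*z/2)


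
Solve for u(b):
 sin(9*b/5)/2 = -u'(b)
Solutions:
 u(b) = C1 + 5*cos(9*b/5)/18


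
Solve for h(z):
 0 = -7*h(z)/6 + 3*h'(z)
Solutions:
 h(z) = C1*exp(7*z/18)


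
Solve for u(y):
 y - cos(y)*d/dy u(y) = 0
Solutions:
 u(y) = C1 + Integral(y/cos(y), y)


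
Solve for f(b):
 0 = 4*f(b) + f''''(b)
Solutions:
 f(b) = (C1*sin(b) + C2*cos(b))*exp(-b) + (C3*sin(b) + C4*cos(b))*exp(b)


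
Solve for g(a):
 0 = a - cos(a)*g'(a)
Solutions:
 g(a) = C1 + Integral(a/cos(a), a)


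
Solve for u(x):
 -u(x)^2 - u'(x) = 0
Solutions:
 u(x) = 1/(C1 + x)


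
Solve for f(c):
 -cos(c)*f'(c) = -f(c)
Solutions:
 f(c) = C1*sqrt(sin(c) + 1)/sqrt(sin(c) - 1)


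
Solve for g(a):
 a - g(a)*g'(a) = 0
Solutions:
 g(a) = -sqrt(C1 + a^2)
 g(a) = sqrt(C1 + a^2)


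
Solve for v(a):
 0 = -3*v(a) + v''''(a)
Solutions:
 v(a) = C1*exp(-3^(1/4)*a) + C2*exp(3^(1/4)*a) + C3*sin(3^(1/4)*a) + C4*cos(3^(1/4)*a)


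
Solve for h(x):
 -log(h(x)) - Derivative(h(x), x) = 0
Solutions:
 li(h(x)) = C1 - x


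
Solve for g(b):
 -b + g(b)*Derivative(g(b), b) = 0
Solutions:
 g(b) = -sqrt(C1 + b^2)
 g(b) = sqrt(C1 + b^2)


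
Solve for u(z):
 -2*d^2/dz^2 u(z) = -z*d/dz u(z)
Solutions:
 u(z) = C1 + C2*erfi(z/2)


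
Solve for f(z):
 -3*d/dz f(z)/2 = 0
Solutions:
 f(z) = C1


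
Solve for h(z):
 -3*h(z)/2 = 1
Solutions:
 h(z) = -2/3


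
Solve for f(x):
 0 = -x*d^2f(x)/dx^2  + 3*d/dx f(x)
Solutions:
 f(x) = C1 + C2*x^4


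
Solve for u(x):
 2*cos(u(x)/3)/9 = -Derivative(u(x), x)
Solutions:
 2*x/9 - 3*log(sin(u(x)/3) - 1)/2 + 3*log(sin(u(x)/3) + 1)/2 = C1


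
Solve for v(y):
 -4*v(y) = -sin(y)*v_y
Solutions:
 v(y) = C1*(cos(y)^2 - 2*cos(y) + 1)/(cos(y)^2 + 2*cos(y) + 1)


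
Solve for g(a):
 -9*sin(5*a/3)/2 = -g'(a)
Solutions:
 g(a) = C1 - 27*cos(5*a/3)/10


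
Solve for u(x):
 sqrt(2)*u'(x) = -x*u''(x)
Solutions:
 u(x) = C1 + C2*x^(1 - sqrt(2))


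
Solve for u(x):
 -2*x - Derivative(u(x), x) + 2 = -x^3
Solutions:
 u(x) = C1 + x^4/4 - x^2 + 2*x


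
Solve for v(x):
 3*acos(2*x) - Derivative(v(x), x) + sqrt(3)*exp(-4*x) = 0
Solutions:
 v(x) = C1 + 3*x*acos(2*x) - 3*sqrt(1 - 4*x^2)/2 - sqrt(3)*exp(-4*x)/4


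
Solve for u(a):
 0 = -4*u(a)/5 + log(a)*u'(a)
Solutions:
 u(a) = C1*exp(4*li(a)/5)


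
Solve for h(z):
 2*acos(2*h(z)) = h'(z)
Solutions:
 Integral(1/acos(2*_y), (_y, h(z))) = C1 + 2*z


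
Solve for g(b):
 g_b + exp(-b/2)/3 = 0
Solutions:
 g(b) = C1 + 2*exp(-b/2)/3


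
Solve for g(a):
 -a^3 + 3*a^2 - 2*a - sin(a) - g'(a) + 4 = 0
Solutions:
 g(a) = C1 - a^4/4 + a^3 - a^2 + 4*a + cos(a)


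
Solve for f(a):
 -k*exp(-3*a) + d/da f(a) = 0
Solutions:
 f(a) = C1 - k*exp(-3*a)/3


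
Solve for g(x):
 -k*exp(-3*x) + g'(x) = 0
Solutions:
 g(x) = C1 - k*exp(-3*x)/3


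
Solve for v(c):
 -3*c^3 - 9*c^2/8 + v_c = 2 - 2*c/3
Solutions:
 v(c) = C1 + 3*c^4/4 + 3*c^3/8 - c^2/3 + 2*c


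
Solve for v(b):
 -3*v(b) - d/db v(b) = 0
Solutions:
 v(b) = C1*exp(-3*b)


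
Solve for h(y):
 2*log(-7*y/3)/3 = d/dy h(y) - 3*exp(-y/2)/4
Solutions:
 h(y) = C1 + 2*y*log(-y)/3 + 2*y*(-log(3) - 1 + log(7))/3 - 3*exp(-y/2)/2


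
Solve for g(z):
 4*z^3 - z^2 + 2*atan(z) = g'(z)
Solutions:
 g(z) = C1 + z^4 - z^3/3 + 2*z*atan(z) - log(z^2 + 1)


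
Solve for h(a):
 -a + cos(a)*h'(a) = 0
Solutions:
 h(a) = C1 + Integral(a/cos(a), a)


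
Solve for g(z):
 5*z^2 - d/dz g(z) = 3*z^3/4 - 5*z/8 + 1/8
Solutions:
 g(z) = C1 - 3*z^4/16 + 5*z^3/3 + 5*z^2/16 - z/8


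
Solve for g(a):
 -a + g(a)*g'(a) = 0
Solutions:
 g(a) = -sqrt(C1 + a^2)
 g(a) = sqrt(C1 + a^2)


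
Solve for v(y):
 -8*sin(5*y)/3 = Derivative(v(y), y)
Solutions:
 v(y) = C1 + 8*cos(5*y)/15


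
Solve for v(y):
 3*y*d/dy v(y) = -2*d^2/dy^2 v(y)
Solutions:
 v(y) = C1 + C2*erf(sqrt(3)*y/2)


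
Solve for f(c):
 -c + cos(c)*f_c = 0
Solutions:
 f(c) = C1 + Integral(c/cos(c), c)


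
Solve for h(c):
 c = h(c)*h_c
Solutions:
 h(c) = -sqrt(C1 + c^2)
 h(c) = sqrt(C1 + c^2)


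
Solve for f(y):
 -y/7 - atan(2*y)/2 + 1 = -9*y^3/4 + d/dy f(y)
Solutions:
 f(y) = C1 + 9*y^4/16 - y^2/14 - y*atan(2*y)/2 + y + log(4*y^2 + 1)/8


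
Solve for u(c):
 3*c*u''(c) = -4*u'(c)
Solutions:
 u(c) = C1 + C2/c^(1/3)


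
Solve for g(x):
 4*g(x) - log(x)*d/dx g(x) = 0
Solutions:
 g(x) = C1*exp(4*li(x))


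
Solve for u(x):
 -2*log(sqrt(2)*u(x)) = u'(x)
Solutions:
 Integral(1/(2*log(_y) + log(2)), (_y, u(x))) = C1 - x


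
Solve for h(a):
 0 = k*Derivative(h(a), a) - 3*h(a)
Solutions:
 h(a) = C1*exp(3*a/k)


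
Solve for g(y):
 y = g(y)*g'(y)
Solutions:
 g(y) = -sqrt(C1 + y^2)
 g(y) = sqrt(C1 + y^2)


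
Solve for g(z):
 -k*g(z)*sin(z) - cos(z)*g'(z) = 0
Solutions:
 g(z) = C1*exp(k*log(cos(z)))


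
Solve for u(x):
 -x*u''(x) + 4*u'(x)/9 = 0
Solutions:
 u(x) = C1 + C2*x^(13/9)


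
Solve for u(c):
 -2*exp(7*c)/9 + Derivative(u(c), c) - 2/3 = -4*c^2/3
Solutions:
 u(c) = C1 - 4*c^3/9 + 2*c/3 + 2*exp(7*c)/63


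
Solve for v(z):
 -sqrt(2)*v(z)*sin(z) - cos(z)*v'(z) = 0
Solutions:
 v(z) = C1*cos(z)^(sqrt(2))


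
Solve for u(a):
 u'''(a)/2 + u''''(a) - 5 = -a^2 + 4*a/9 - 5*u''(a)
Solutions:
 u(a) = C1 + C2*a - a^4/60 + 29*a^3/1350 + 2401*a^2/4500 + (C3*sin(sqrt(79)*a/4) + C4*cos(sqrt(79)*a/4))*exp(-a/4)


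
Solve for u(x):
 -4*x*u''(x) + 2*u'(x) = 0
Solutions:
 u(x) = C1 + C2*x^(3/2)


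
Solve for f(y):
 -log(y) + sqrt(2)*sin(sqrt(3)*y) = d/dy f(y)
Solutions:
 f(y) = C1 - y*log(y) + y - sqrt(6)*cos(sqrt(3)*y)/3


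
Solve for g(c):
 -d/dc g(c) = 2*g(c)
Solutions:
 g(c) = C1*exp(-2*c)


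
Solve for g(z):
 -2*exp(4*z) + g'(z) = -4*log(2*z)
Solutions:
 g(z) = C1 - 4*z*log(z) + 4*z*(1 - log(2)) + exp(4*z)/2


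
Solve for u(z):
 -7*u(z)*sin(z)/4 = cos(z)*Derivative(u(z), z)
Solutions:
 u(z) = C1*cos(z)^(7/4)


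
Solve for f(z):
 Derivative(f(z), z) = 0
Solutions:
 f(z) = C1


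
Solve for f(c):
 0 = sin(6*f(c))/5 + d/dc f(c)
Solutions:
 c/5 + log(cos(6*f(c)) - 1)/12 - log(cos(6*f(c)) + 1)/12 = C1


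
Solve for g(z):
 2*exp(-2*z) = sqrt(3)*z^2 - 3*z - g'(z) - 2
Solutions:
 g(z) = C1 + sqrt(3)*z^3/3 - 3*z^2/2 - 2*z + exp(-2*z)


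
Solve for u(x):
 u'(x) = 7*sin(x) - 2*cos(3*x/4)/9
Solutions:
 u(x) = C1 - 8*sin(3*x/4)/27 - 7*cos(x)


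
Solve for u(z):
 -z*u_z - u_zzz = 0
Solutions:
 u(z) = C1 + Integral(C2*airyai(-z) + C3*airybi(-z), z)


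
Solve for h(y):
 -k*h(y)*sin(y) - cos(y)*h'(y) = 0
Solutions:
 h(y) = C1*exp(k*log(cos(y)))


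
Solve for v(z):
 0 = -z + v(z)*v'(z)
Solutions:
 v(z) = -sqrt(C1 + z^2)
 v(z) = sqrt(C1 + z^2)


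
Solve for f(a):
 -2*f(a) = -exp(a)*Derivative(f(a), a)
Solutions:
 f(a) = C1*exp(-2*exp(-a))


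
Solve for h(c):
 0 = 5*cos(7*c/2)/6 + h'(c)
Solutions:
 h(c) = C1 - 5*sin(7*c/2)/21


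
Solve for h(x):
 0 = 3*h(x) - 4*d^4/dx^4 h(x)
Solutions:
 h(x) = C1*exp(-sqrt(2)*3^(1/4)*x/2) + C2*exp(sqrt(2)*3^(1/4)*x/2) + C3*sin(sqrt(2)*3^(1/4)*x/2) + C4*cos(sqrt(2)*3^(1/4)*x/2)


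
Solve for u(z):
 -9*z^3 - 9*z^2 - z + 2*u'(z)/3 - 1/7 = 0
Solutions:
 u(z) = C1 + 27*z^4/8 + 9*z^3/2 + 3*z^2/4 + 3*z/14


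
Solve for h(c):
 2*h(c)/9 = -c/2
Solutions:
 h(c) = -9*c/4


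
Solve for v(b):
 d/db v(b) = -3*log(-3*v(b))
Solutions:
 Integral(1/(log(-_y) + log(3)), (_y, v(b)))/3 = C1 - b


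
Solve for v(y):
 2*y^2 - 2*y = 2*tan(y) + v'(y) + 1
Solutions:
 v(y) = C1 + 2*y^3/3 - y^2 - y + 2*log(cos(y))


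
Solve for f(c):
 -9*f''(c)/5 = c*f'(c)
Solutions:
 f(c) = C1 + C2*erf(sqrt(10)*c/6)


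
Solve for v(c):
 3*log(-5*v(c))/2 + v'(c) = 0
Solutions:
 2*Integral(1/(log(-_y) + log(5)), (_y, v(c)))/3 = C1 - c


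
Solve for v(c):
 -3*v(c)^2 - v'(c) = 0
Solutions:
 v(c) = 1/(C1 + 3*c)


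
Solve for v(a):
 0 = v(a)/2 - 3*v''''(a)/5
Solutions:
 v(a) = C1*exp(-5^(1/4)*6^(3/4)*a/6) + C2*exp(5^(1/4)*6^(3/4)*a/6) + C3*sin(5^(1/4)*6^(3/4)*a/6) + C4*cos(5^(1/4)*6^(3/4)*a/6)


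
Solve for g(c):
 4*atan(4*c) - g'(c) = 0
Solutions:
 g(c) = C1 + 4*c*atan(4*c) - log(16*c^2 + 1)/2


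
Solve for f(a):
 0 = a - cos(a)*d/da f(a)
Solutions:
 f(a) = C1 + Integral(a/cos(a), a)


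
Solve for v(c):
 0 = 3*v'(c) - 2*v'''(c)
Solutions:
 v(c) = C1 + C2*exp(-sqrt(6)*c/2) + C3*exp(sqrt(6)*c/2)


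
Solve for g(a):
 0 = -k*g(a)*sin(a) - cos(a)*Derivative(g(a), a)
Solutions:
 g(a) = C1*exp(k*log(cos(a)))


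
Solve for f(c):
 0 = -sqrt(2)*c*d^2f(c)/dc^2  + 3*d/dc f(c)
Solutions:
 f(c) = C1 + C2*c^(1 + 3*sqrt(2)/2)


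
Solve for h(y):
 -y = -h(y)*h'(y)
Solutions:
 h(y) = -sqrt(C1 + y^2)
 h(y) = sqrt(C1 + y^2)


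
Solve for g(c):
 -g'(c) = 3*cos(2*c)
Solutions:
 g(c) = C1 - 3*sin(2*c)/2


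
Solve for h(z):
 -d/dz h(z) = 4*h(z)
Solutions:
 h(z) = C1*exp(-4*z)


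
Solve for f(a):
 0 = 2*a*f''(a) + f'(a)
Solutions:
 f(a) = C1 + C2*sqrt(a)


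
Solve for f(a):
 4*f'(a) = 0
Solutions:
 f(a) = C1


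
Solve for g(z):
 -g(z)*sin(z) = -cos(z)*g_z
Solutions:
 g(z) = C1/cos(z)


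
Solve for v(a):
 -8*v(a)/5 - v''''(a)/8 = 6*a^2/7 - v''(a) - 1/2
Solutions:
 v(a) = C1*exp(-2*a*sqrt(1 - sqrt(5)/5)) + C2*exp(2*a*sqrt(1 - sqrt(5)/5)) + C3*exp(-2*a*sqrt(sqrt(5)/5 + 1)) + C4*exp(2*a*sqrt(sqrt(5)/5 + 1)) - 15*a^2/28 - 5/14


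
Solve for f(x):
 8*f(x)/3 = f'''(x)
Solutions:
 f(x) = C3*exp(2*3^(2/3)*x/3) + (C1*sin(3^(1/6)*x) + C2*cos(3^(1/6)*x))*exp(-3^(2/3)*x/3)


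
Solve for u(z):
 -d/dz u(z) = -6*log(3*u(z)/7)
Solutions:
 -Integral(1/(log(_y) - log(7) + log(3)), (_y, u(z)))/6 = C1 - z


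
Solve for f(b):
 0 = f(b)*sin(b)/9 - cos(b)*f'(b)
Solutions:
 f(b) = C1/cos(b)^(1/9)


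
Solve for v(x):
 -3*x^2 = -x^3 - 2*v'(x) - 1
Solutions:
 v(x) = C1 - x^4/8 + x^3/2 - x/2


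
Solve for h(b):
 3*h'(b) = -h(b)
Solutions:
 h(b) = C1*exp(-b/3)


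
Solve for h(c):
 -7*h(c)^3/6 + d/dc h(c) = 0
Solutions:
 h(c) = -sqrt(3)*sqrt(-1/(C1 + 7*c))
 h(c) = sqrt(3)*sqrt(-1/(C1 + 7*c))


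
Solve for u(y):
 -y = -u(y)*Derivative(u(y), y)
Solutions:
 u(y) = -sqrt(C1 + y^2)
 u(y) = sqrt(C1 + y^2)


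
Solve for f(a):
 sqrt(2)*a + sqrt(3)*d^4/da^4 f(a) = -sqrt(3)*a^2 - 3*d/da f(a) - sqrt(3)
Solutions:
 f(a) = C1 + C4*exp(-3^(1/6)*a) - sqrt(3)*a^3/9 - sqrt(2)*a^2/6 - sqrt(3)*a/3 + (C2*sin(3^(2/3)*a/2) + C3*cos(3^(2/3)*a/2))*exp(3^(1/6)*a/2)


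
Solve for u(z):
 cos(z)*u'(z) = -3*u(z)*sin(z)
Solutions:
 u(z) = C1*cos(z)^3


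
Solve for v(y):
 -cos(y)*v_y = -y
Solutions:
 v(y) = C1 + Integral(y/cos(y), y)


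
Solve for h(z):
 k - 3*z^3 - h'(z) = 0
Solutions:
 h(z) = C1 + k*z - 3*z^4/4


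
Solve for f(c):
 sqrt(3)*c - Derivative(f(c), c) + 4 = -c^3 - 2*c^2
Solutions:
 f(c) = C1 + c^4/4 + 2*c^3/3 + sqrt(3)*c^2/2 + 4*c


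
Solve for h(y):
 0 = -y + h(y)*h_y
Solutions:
 h(y) = -sqrt(C1 + y^2)
 h(y) = sqrt(C1 + y^2)


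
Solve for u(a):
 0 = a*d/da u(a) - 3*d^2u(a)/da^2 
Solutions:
 u(a) = C1 + C2*erfi(sqrt(6)*a/6)


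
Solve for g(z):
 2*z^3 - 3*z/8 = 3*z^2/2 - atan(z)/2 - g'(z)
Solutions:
 g(z) = C1 - z^4/2 + z^3/2 + 3*z^2/16 - z*atan(z)/2 + log(z^2 + 1)/4


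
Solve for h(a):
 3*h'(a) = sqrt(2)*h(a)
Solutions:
 h(a) = C1*exp(sqrt(2)*a/3)


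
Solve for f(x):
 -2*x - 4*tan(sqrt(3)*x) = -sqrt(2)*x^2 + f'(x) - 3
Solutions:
 f(x) = C1 + sqrt(2)*x^3/3 - x^2 + 3*x + 4*sqrt(3)*log(cos(sqrt(3)*x))/3


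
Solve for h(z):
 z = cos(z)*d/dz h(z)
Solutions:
 h(z) = C1 + Integral(z/cos(z), z)


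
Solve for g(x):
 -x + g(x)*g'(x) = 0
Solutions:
 g(x) = -sqrt(C1 + x^2)
 g(x) = sqrt(C1 + x^2)


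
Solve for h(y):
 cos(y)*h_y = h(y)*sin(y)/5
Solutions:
 h(y) = C1/cos(y)^(1/5)


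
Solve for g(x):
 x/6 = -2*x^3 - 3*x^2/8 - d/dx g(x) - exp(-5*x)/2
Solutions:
 g(x) = C1 - x^4/2 - x^3/8 - x^2/12 + exp(-5*x)/10


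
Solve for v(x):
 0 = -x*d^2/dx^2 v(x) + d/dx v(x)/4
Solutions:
 v(x) = C1 + C2*x^(5/4)


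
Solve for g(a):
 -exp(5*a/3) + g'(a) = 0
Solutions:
 g(a) = C1 + 3*exp(5*a/3)/5


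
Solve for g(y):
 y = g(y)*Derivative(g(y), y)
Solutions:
 g(y) = -sqrt(C1 + y^2)
 g(y) = sqrt(C1 + y^2)


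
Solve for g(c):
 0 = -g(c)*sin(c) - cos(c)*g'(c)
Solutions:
 g(c) = C1*cos(c)


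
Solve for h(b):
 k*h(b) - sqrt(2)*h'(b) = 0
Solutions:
 h(b) = C1*exp(sqrt(2)*b*k/2)


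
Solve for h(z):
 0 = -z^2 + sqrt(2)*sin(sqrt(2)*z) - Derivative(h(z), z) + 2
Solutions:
 h(z) = C1 - z^3/3 + 2*z - cos(sqrt(2)*z)


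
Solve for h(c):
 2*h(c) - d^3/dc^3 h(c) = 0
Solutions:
 h(c) = C3*exp(2^(1/3)*c) + (C1*sin(2^(1/3)*sqrt(3)*c/2) + C2*cos(2^(1/3)*sqrt(3)*c/2))*exp(-2^(1/3)*c/2)


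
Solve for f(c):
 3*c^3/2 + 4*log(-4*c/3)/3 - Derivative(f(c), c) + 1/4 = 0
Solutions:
 f(c) = C1 + 3*c^4/8 + 4*c*log(-c)/3 + c*(-16*log(3) - 13 + 32*log(2))/12


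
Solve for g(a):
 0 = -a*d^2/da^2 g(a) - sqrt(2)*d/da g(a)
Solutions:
 g(a) = C1 + C2*a^(1 - sqrt(2))


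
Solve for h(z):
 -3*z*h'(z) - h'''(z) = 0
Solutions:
 h(z) = C1 + Integral(C2*airyai(-3^(1/3)*z) + C3*airybi(-3^(1/3)*z), z)


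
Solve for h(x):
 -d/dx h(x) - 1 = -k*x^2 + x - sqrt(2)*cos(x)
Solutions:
 h(x) = C1 + k*x^3/3 - x^2/2 - x + sqrt(2)*sin(x)


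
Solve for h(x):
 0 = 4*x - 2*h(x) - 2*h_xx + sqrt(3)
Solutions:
 h(x) = C1*sin(x) + C2*cos(x) + 2*x + sqrt(3)/2


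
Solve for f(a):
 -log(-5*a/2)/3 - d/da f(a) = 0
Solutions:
 f(a) = C1 - a*log(-a)/3 + a*(-log(5) + log(2) + 1)/3


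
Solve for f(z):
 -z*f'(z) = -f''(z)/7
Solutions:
 f(z) = C1 + C2*erfi(sqrt(14)*z/2)


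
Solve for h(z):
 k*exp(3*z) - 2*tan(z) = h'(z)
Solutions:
 h(z) = C1 + k*exp(3*z)/3 + 2*log(cos(z))


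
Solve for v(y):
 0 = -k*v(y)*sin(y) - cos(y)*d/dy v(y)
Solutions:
 v(y) = C1*exp(k*log(cos(y)))


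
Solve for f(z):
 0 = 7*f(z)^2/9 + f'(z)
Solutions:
 f(z) = 9/(C1 + 7*z)


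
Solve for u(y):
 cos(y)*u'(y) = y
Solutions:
 u(y) = C1 + Integral(y/cos(y), y)


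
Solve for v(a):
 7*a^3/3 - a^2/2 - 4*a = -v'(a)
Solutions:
 v(a) = C1 - 7*a^4/12 + a^3/6 + 2*a^2


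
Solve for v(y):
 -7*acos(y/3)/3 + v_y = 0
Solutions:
 v(y) = C1 + 7*y*acos(y/3)/3 - 7*sqrt(9 - y^2)/3


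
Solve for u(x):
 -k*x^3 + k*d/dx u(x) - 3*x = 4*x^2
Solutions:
 u(x) = C1 + x^4/4 + 4*x^3/(3*k) + 3*x^2/(2*k)


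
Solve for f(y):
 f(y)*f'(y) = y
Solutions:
 f(y) = -sqrt(C1 + y^2)
 f(y) = sqrt(C1 + y^2)


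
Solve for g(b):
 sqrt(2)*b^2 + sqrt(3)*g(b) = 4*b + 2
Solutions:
 g(b) = -sqrt(6)*b^2/3 + 4*sqrt(3)*b/3 + 2*sqrt(3)/3


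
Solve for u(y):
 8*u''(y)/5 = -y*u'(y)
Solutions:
 u(y) = C1 + C2*erf(sqrt(5)*y/4)


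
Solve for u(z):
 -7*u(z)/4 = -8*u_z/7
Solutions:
 u(z) = C1*exp(49*z/32)


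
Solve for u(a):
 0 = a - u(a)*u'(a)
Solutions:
 u(a) = -sqrt(C1 + a^2)
 u(a) = sqrt(C1 + a^2)


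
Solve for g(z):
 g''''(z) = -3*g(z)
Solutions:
 g(z) = (C1*sin(sqrt(2)*3^(1/4)*z/2) + C2*cos(sqrt(2)*3^(1/4)*z/2))*exp(-sqrt(2)*3^(1/4)*z/2) + (C3*sin(sqrt(2)*3^(1/4)*z/2) + C4*cos(sqrt(2)*3^(1/4)*z/2))*exp(sqrt(2)*3^(1/4)*z/2)


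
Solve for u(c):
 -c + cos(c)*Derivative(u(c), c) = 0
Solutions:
 u(c) = C1 + Integral(c/cos(c), c)


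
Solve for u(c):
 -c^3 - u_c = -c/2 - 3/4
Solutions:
 u(c) = C1 - c^4/4 + c^2/4 + 3*c/4


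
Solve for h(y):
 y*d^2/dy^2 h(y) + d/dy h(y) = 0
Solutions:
 h(y) = C1 + C2*log(y)


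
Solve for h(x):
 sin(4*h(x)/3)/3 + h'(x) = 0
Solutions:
 x/3 + 3*log(cos(4*h(x)/3) - 1)/8 - 3*log(cos(4*h(x)/3) + 1)/8 = C1


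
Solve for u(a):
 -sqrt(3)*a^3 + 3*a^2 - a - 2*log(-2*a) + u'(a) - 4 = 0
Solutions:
 u(a) = C1 + sqrt(3)*a^4/4 - a^3 + a^2/2 + 2*a*log(-a) + 2*a*(log(2) + 1)


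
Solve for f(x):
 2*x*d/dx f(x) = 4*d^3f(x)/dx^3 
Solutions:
 f(x) = C1 + Integral(C2*airyai(2^(2/3)*x/2) + C3*airybi(2^(2/3)*x/2), x)


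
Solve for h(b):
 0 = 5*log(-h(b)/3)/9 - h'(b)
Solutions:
 -9*Integral(1/(log(-_y) - log(3)), (_y, h(b)))/5 = C1 - b


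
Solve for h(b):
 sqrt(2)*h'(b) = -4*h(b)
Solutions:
 h(b) = C1*exp(-2*sqrt(2)*b)


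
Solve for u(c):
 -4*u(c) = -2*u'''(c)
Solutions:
 u(c) = C3*exp(2^(1/3)*c) + (C1*sin(2^(1/3)*sqrt(3)*c/2) + C2*cos(2^(1/3)*sqrt(3)*c/2))*exp(-2^(1/3)*c/2)


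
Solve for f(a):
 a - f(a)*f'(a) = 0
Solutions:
 f(a) = -sqrt(C1 + a^2)
 f(a) = sqrt(C1 + a^2)


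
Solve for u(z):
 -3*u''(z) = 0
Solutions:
 u(z) = C1 + C2*z


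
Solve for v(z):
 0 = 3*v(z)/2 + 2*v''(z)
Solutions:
 v(z) = C1*sin(sqrt(3)*z/2) + C2*cos(sqrt(3)*z/2)


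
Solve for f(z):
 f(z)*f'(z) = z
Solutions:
 f(z) = -sqrt(C1 + z^2)
 f(z) = sqrt(C1 + z^2)


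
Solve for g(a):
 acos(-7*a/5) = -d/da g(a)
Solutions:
 g(a) = C1 - a*acos(-7*a/5) - sqrt(25 - 49*a^2)/7


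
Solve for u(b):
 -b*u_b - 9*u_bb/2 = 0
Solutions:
 u(b) = C1 + C2*erf(b/3)


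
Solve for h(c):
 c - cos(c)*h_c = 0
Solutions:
 h(c) = C1 + Integral(c/cos(c), c)


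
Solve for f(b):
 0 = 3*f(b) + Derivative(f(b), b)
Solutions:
 f(b) = C1*exp(-3*b)


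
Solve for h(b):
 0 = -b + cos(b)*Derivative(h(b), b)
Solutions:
 h(b) = C1 + Integral(b/cos(b), b)


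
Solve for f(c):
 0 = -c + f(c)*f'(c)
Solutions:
 f(c) = -sqrt(C1 + c^2)
 f(c) = sqrt(C1 + c^2)


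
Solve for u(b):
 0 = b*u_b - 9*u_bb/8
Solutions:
 u(b) = C1 + C2*erfi(2*b/3)


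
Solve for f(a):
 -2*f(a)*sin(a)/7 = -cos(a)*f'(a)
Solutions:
 f(a) = C1/cos(a)^(2/7)


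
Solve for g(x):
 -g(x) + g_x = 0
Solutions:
 g(x) = C1*exp(x)


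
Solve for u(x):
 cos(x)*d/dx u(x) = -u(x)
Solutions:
 u(x) = C1*sqrt(sin(x) - 1)/sqrt(sin(x) + 1)


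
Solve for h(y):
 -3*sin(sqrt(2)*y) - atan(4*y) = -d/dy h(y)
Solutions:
 h(y) = C1 + y*atan(4*y) - log(16*y^2 + 1)/8 - 3*sqrt(2)*cos(sqrt(2)*y)/2


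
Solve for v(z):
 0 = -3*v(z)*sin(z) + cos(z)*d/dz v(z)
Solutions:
 v(z) = C1/cos(z)^3


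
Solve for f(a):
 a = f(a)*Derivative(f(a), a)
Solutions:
 f(a) = -sqrt(C1 + a^2)
 f(a) = sqrt(C1 + a^2)


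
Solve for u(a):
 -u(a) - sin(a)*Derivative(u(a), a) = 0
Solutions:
 u(a) = C1*sqrt(cos(a) + 1)/sqrt(cos(a) - 1)


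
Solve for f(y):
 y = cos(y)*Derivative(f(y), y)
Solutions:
 f(y) = C1 + Integral(y/cos(y), y)


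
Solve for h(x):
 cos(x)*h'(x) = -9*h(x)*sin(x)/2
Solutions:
 h(x) = C1*cos(x)^(9/2)


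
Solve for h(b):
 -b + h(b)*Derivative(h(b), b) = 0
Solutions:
 h(b) = -sqrt(C1 + b^2)
 h(b) = sqrt(C1 + b^2)


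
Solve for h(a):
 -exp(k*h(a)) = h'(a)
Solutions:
 h(a) = Piecewise((log(1/(C1*k + a*k))/k, Ne(k, 0)), (nan, True))
 h(a) = Piecewise((C1 - a, Eq(k, 0)), (nan, True))


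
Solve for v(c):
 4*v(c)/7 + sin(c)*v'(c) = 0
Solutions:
 v(c) = C1*(cos(c) + 1)^(2/7)/(cos(c) - 1)^(2/7)


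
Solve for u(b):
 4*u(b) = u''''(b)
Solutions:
 u(b) = C1*exp(-sqrt(2)*b) + C2*exp(sqrt(2)*b) + C3*sin(sqrt(2)*b) + C4*cos(sqrt(2)*b)


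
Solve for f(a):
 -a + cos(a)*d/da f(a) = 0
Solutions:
 f(a) = C1 + Integral(a/cos(a), a)


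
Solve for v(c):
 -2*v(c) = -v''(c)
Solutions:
 v(c) = C1*exp(-sqrt(2)*c) + C2*exp(sqrt(2)*c)


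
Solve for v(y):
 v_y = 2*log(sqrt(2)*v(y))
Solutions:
 -Integral(1/(2*log(_y) + log(2)), (_y, v(y))) = C1 - y


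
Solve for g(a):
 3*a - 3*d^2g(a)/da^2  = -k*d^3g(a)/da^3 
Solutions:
 g(a) = C1 + C2*a + C3*exp(3*a/k) + a^3/6 + a^2*k/6


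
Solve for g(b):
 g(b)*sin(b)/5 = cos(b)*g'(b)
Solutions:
 g(b) = C1/cos(b)^(1/5)


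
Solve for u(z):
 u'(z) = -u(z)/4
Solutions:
 u(z) = C1*exp(-z/4)


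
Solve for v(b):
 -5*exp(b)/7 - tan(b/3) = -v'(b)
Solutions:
 v(b) = C1 + 5*exp(b)/7 - 3*log(cos(b/3))


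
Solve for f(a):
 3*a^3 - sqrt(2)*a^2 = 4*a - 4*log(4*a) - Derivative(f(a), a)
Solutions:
 f(a) = C1 - 3*a^4/4 + sqrt(2)*a^3/3 + 2*a^2 - 4*a*log(a) - a*log(256) + 4*a


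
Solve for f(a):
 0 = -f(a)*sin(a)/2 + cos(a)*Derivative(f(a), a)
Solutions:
 f(a) = C1/sqrt(cos(a))


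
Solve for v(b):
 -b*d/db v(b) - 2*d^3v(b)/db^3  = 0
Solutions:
 v(b) = C1 + Integral(C2*airyai(-2^(2/3)*b/2) + C3*airybi(-2^(2/3)*b/2), b)


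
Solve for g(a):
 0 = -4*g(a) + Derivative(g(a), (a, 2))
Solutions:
 g(a) = C1*exp(-2*a) + C2*exp(2*a)


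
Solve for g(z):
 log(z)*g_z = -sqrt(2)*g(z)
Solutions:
 g(z) = C1*exp(-sqrt(2)*li(z))


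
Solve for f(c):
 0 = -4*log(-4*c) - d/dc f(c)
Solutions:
 f(c) = C1 - 4*c*log(-c) + 4*c*(1 - 2*log(2))


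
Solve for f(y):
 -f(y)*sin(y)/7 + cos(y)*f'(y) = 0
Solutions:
 f(y) = C1/cos(y)^(1/7)


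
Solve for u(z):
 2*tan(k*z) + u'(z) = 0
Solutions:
 u(z) = C1 - 2*Piecewise((-log(cos(k*z))/k, Ne(k, 0)), (0, True))


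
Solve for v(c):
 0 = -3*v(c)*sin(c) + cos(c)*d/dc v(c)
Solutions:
 v(c) = C1/cos(c)^3


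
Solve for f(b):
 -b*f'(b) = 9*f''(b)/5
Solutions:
 f(b) = C1 + C2*erf(sqrt(10)*b/6)


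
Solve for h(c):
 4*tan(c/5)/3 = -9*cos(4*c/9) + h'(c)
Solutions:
 h(c) = C1 - 20*log(cos(c/5))/3 + 81*sin(4*c/9)/4


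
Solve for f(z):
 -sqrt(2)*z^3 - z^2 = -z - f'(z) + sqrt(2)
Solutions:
 f(z) = C1 + sqrt(2)*z^4/4 + z^3/3 - z^2/2 + sqrt(2)*z


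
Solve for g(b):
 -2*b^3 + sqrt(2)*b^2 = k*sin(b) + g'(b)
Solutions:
 g(b) = C1 - b^4/2 + sqrt(2)*b^3/3 + k*cos(b)


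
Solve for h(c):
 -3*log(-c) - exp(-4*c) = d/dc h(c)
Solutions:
 h(c) = C1 - 3*c*log(-c) + 3*c + exp(-4*c)/4


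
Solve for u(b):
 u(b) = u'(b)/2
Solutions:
 u(b) = C1*exp(2*b)


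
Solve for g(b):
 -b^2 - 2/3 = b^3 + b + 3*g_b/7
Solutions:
 g(b) = C1 - 7*b^4/12 - 7*b^3/9 - 7*b^2/6 - 14*b/9


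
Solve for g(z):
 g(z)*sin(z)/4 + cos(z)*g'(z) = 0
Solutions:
 g(z) = C1*cos(z)^(1/4)


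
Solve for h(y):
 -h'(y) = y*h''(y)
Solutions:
 h(y) = C1 + C2*log(y)


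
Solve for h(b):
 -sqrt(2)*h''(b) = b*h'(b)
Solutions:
 h(b) = C1 + C2*erf(2^(1/4)*b/2)


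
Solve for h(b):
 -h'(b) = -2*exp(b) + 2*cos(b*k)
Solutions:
 h(b) = C1 + 2*exp(b) - 2*sin(b*k)/k


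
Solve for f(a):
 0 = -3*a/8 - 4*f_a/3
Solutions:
 f(a) = C1 - 9*a^2/64


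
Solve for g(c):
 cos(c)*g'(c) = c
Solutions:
 g(c) = C1 + Integral(c/cos(c), c)


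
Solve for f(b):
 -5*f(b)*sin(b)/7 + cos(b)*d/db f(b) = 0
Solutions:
 f(b) = C1/cos(b)^(5/7)


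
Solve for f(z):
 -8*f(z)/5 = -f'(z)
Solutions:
 f(z) = C1*exp(8*z/5)


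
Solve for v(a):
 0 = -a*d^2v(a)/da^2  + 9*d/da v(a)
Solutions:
 v(a) = C1 + C2*a^10
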